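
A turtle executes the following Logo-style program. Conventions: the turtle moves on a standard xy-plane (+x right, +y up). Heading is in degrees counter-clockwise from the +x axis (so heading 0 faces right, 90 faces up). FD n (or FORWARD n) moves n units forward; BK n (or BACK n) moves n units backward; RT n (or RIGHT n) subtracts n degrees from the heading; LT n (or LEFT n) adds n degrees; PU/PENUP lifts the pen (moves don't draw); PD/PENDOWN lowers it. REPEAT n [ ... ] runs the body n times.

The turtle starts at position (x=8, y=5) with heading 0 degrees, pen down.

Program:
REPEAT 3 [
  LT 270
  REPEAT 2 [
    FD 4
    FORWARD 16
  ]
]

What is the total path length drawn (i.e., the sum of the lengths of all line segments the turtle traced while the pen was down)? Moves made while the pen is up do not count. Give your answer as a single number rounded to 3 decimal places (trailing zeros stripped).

Executing turtle program step by step:
Start: pos=(8,5), heading=0, pen down
REPEAT 3 [
  -- iteration 1/3 --
  LT 270: heading 0 -> 270
  REPEAT 2 [
    -- iteration 1/2 --
    FD 4: (8,5) -> (8,1) [heading=270, draw]
    FD 16: (8,1) -> (8,-15) [heading=270, draw]
    -- iteration 2/2 --
    FD 4: (8,-15) -> (8,-19) [heading=270, draw]
    FD 16: (8,-19) -> (8,-35) [heading=270, draw]
  ]
  -- iteration 2/3 --
  LT 270: heading 270 -> 180
  REPEAT 2 [
    -- iteration 1/2 --
    FD 4: (8,-35) -> (4,-35) [heading=180, draw]
    FD 16: (4,-35) -> (-12,-35) [heading=180, draw]
    -- iteration 2/2 --
    FD 4: (-12,-35) -> (-16,-35) [heading=180, draw]
    FD 16: (-16,-35) -> (-32,-35) [heading=180, draw]
  ]
  -- iteration 3/3 --
  LT 270: heading 180 -> 90
  REPEAT 2 [
    -- iteration 1/2 --
    FD 4: (-32,-35) -> (-32,-31) [heading=90, draw]
    FD 16: (-32,-31) -> (-32,-15) [heading=90, draw]
    -- iteration 2/2 --
    FD 4: (-32,-15) -> (-32,-11) [heading=90, draw]
    FD 16: (-32,-11) -> (-32,5) [heading=90, draw]
  ]
]
Final: pos=(-32,5), heading=90, 12 segment(s) drawn

Segment lengths:
  seg 1: (8,5) -> (8,1), length = 4
  seg 2: (8,1) -> (8,-15), length = 16
  seg 3: (8,-15) -> (8,-19), length = 4
  seg 4: (8,-19) -> (8,-35), length = 16
  seg 5: (8,-35) -> (4,-35), length = 4
  seg 6: (4,-35) -> (-12,-35), length = 16
  seg 7: (-12,-35) -> (-16,-35), length = 4
  seg 8: (-16,-35) -> (-32,-35), length = 16
  seg 9: (-32,-35) -> (-32,-31), length = 4
  seg 10: (-32,-31) -> (-32,-15), length = 16
  seg 11: (-32,-15) -> (-32,-11), length = 4
  seg 12: (-32,-11) -> (-32,5), length = 16
Total = 120

Answer: 120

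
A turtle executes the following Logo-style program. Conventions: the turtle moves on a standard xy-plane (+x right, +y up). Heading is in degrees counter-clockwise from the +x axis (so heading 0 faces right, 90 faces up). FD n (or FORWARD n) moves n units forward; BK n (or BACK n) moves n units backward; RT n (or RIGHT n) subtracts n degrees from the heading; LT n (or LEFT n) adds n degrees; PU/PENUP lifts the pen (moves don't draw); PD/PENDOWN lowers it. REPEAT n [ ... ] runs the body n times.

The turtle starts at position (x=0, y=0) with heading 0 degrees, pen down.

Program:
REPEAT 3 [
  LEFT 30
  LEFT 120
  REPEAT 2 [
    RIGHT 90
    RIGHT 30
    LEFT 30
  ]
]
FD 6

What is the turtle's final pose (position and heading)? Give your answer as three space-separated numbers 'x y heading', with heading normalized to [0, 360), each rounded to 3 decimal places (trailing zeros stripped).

Executing turtle program step by step:
Start: pos=(0,0), heading=0, pen down
REPEAT 3 [
  -- iteration 1/3 --
  LT 30: heading 0 -> 30
  LT 120: heading 30 -> 150
  REPEAT 2 [
    -- iteration 1/2 --
    RT 90: heading 150 -> 60
    RT 30: heading 60 -> 30
    LT 30: heading 30 -> 60
    -- iteration 2/2 --
    RT 90: heading 60 -> 330
    RT 30: heading 330 -> 300
    LT 30: heading 300 -> 330
  ]
  -- iteration 2/3 --
  LT 30: heading 330 -> 0
  LT 120: heading 0 -> 120
  REPEAT 2 [
    -- iteration 1/2 --
    RT 90: heading 120 -> 30
    RT 30: heading 30 -> 0
    LT 30: heading 0 -> 30
    -- iteration 2/2 --
    RT 90: heading 30 -> 300
    RT 30: heading 300 -> 270
    LT 30: heading 270 -> 300
  ]
  -- iteration 3/3 --
  LT 30: heading 300 -> 330
  LT 120: heading 330 -> 90
  REPEAT 2 [
    -- iteration 1/2 --
    RT 90: heading 90 -> 0
    RT 30: heading 0 -> 330
    LT 30: heading 330 -> 0
    -- iteration 2/2 --
    RT 90: heading 0 -> 270
    RT 30: heading 270 -> 240
    LT 30: heading 240 -> 270
  ]
]
FD 6: (0,0) -> (0,-6) [heading=270, draw]
Final: pos=(0,-6), heading=270, 1 segment(s) drawn

Answer: 0 -6 270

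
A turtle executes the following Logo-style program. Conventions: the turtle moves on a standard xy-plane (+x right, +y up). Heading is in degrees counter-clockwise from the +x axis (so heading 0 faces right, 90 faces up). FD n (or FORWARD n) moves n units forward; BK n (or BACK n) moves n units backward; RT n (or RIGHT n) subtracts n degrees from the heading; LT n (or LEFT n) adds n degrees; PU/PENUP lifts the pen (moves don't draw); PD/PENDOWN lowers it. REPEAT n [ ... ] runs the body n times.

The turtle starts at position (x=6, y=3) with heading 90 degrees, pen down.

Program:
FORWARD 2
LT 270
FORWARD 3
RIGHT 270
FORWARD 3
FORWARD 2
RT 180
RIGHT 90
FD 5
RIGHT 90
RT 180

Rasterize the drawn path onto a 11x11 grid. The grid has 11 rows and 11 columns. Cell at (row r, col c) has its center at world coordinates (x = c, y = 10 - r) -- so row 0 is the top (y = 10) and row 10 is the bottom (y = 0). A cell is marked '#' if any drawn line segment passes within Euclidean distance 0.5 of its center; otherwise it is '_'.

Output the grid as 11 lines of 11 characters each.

Answer: ____######_
_________#_
_________#_
_________#_
_________#_
______####_
______#____
______#____
___________
___________
___________

Derivation:
Segment 0: (6,3) -> (6,5)
Segment 1: (6,5) -> (9,5)
Segment 2: (9,5) -> (9,8)
Segment 3: (9,8) -> (9,10)
Segment 4: (9,10) -> (4,10)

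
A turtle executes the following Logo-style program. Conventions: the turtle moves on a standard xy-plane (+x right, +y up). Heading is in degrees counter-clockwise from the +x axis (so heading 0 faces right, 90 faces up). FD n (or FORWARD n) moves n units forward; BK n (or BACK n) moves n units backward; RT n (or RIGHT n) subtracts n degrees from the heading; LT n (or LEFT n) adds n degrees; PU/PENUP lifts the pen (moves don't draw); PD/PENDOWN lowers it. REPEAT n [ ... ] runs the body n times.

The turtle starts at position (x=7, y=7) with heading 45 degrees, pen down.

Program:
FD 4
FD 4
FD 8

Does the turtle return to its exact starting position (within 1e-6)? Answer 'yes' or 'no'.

Executing turtle program step by step:
Start: pos=(7,7), heading=45, pen down
FD 4: (7,7) -> (9.828,9.828) [heading=45, draw]
FD 4: (9.828,9.828) -> (12.657,12.657) [heading=45, draw]
FD 8: (12.657,12.657) -> (18.314,18.314) [heading=45, draw]
Final: pos=(18.314,18.314), heading=45, 3 segment(s) drawn

Start position: (7, 7)
Final position: (18.314, 18.314)
Distance = 16; >= 1e-6 -> NOT closed

Answer: no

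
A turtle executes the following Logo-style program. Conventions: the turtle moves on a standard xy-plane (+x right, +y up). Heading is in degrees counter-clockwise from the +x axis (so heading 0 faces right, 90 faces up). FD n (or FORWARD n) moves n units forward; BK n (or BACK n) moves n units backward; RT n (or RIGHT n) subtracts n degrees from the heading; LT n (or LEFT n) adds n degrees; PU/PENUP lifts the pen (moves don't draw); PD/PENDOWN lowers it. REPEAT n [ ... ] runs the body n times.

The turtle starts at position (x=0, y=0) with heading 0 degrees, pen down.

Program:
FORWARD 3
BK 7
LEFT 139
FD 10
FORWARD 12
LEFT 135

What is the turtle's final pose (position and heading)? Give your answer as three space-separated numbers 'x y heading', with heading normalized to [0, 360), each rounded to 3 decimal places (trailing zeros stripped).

Executing turtle program step by step:
Start: pos=(0,0), heading=0, pen down
FD 3: (0,0) -> (3,0) [heading=0, draw]
BK 7: (3,0) -> (-4,0) [heading=0, draw]
LT 139: heading 0 -> 139
FD 10: (-4,0) -> (-11.547,6.561) [heading=139, draw]
FD 12: (-11.547,6.561) -> (-20.604,14.433) [heading=139, draw]
LT 135: heading 139 -> 274
Final: pos=(-20.604,14.433), heading=274, 4 segment(s) drawn

Answer: -20.604 14.433 274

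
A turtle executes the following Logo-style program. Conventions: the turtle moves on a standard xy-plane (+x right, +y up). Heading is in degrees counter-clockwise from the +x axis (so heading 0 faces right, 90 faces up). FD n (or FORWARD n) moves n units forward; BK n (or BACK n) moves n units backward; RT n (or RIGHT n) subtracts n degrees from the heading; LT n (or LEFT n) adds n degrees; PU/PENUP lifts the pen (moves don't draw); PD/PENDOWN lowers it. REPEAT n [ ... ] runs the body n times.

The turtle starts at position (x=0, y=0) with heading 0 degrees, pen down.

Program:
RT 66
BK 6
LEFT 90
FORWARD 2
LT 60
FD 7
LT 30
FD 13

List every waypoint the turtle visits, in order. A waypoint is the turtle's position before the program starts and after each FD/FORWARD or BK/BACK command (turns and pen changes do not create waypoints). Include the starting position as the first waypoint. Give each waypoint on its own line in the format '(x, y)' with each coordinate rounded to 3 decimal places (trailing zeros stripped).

Executing turtle program step by step:
Start: pos=(0,0), heading=0, pen down
RT 66: heading 0 -> 294
BK 6: (0,0) -> (-2.44,5.481) [heading=294, draw]
LT 90: heading 294 -> 24
FD 2: (-2.44,5.481) -> (-0.613,6.295) [heading=24, draw]
LT 60: heading 24 -> 84
FD 7: (-0.613,6.295) -> (0.118,13.256) [heading=84, draw]
LT 30: heading 84 -> 114
FD 13: (0.118,13.256) -> (-5.169,25.132) [heading=114, draw]
Final: pos=(-5.169,25.132), heading=114, 4 segment(s) drawn
Waypoints (5 total):
(0, 0)
(-2.44, 5.481)
(-0.613, 6.295)
(0.118, 13.256)
(-5.169, 25.132)

Answer: (0, 0)
(-2.44, 5.481)
(-0.613, 6.295)
(0.118, 13.256)
(-5.169, 25.132)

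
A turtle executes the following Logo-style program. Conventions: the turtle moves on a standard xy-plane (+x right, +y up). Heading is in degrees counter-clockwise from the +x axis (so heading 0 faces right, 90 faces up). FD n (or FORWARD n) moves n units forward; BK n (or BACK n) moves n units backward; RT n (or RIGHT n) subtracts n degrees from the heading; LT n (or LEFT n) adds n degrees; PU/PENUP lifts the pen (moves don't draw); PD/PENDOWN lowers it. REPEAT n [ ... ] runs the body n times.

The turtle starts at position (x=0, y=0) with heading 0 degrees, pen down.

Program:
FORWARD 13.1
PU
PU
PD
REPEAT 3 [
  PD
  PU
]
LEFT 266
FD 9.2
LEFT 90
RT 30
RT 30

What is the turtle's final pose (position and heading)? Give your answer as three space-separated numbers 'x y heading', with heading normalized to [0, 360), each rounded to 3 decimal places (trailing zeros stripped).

Executing turtle program step by step:
Start: pos=(0,0), heading=0, pen down
FD 13.1: (0,0) -> (13.1,0) [heading=0, draw]
PU: pen up
PU: pen up
PD: pen down
REPEAT 3 [
  -- iteration 1/3 --
  PD: pen down
  PU: pen up
  -- iteration 2/3 --
  PD: pen down
  PU: pen up
  -- iteration 3/3 --
  PD: pen down
  PU: pen up
]
LT 266: heading 0 -> 266
FD 9.2: (13.1,0) -> (12.458,-9.178) [heading=266, move]
LT 90: heading 266 -> 356
RT 30: heading 356 -> 326
RT 30: heading 326 -> 296
Final: pos=(12.458,-9.178), heading=296, 1 segment(s) drawn

Answer: 12.458 -9.178 296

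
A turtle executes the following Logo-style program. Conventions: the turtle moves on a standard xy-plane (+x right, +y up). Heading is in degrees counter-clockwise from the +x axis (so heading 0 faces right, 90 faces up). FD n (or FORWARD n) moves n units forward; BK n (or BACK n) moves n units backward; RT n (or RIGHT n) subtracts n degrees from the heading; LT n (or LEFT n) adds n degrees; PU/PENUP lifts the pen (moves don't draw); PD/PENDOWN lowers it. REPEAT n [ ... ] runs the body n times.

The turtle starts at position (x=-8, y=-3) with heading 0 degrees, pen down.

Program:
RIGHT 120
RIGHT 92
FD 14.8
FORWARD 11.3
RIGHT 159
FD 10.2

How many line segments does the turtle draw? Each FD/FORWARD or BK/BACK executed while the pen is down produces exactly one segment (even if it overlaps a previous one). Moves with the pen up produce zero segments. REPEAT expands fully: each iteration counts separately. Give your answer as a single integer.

Answer: 3

Derivation:
Executing turtle program step by step:
Start: pos=(-8,-3), heading=0, pen down
RT 120: heading 0 -> 240
RT 92: heading 240 -> 148
FD 14.8: (-8,-3) -> (-20.551,4.843) [heading=148, draw]
FD 11.3: (-20.551,4.843) -> (-30.134,10.831) [heading=148, draw]
RT 159: heading 148 -> 349
FD 10.2: (-30.134,10.831) -> (-20.121,8.885) [heading=349, draw]
Final: pos=(-20.121,8.885), heading=349, 3 segment(s) drawn
Segments drawn: 3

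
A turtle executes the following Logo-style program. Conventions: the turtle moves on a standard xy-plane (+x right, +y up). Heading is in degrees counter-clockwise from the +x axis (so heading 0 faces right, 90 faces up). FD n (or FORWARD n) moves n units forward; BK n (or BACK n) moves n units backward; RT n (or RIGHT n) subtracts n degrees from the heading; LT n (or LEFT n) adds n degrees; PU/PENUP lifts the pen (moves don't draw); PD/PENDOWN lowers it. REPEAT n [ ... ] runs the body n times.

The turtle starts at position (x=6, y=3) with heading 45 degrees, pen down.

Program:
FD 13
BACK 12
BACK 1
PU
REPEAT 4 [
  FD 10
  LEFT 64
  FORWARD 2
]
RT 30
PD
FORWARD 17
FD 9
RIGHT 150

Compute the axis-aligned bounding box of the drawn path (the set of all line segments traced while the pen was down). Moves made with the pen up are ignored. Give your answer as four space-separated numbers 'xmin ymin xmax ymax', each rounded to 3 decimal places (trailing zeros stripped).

Executing turtle program step by step:
Start: pos=(6,3), heading=45, pen down
FD 13: (6,3) -> (15.192,12.192) [heading=45, draw]
BK 12: (15.192,12.192) -> (6.707,3.707) [heading=45, draw]
BK 1: (6.707,3.707) -> (6,3) [heading=45, draw]
PU: pen up
REPEAT 4 [
  -- iteration 1/4 --
  FD 10: (6,3) -> (13.071,10.071) [heading=45, move]
  LT 64: heading 45 -> 109
  FD 2: (13.071,10.071) -> (12.42,11.962) [heading=109, move]
  -- iteration 2/4 --
  FD 10: (12.42,11.962) -> (9.164,21.417) [heading=109, move]
  LT 64: heading 109 -> 173
  FD 2: (9.164,21.417) -> (7.179,21.661) [heading=173, move]
  -- iteration 3/4 --
  FD 10: (7.179,21.661) -> (-2.746,22.88) [heading=173, move]
  LT 64: heading 173 -> 237
  FD 2: (-2.746,22.88) -> (-3.836,21.202) [heading=237, move]
  -- iteration 4/4 --
  FD 10: (-3.836,21.202) -> (-9.282,12.816) [heading=237, move]
  LT 64: heading 237 -> 301
  FD 2: (-9.282,12.816) -> (-8.252,11.101) [heading=301, move]
]
RT 30: heading 301 -> 271
PD: pen down
FD 17: (-8.252,11.101) -> (-7.955,-5.896) [heading=271, draw]
FD 9: (-7.955,-5.896) -> (-7.798,-14.895) [heading=271, draw]
RT 150: heading 271 -> 121
Final: pos=(-7.798,-14.895), heading=121, 5 segment(s) drawn

Segment endpoints: x in {-8.252, -7.955, -7.798, 6, 6.707, 15.192}, y in {-14.895, -5.896, 3, 3, 3.707, 11.101, 12.192}
xmin=-8.252, ymin=-14.895, xmax=15.192, ymax=12.192

Answer: -8.252 -14.895 15.192 12.192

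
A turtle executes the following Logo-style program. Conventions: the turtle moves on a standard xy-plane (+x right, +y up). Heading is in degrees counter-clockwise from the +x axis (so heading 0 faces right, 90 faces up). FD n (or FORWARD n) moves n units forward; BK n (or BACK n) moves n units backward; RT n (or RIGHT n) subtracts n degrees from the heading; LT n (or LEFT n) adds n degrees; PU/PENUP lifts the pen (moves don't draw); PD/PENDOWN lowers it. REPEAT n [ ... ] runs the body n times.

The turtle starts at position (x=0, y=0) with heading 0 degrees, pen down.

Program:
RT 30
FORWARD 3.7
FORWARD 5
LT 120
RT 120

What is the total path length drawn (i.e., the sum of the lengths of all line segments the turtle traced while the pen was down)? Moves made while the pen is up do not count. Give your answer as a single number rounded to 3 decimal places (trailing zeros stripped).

Answer: 8.7

Derivation:
Executing turtle program step by step:
Start: pos=(0,0), heading=0, pen down
RT 30: heading 0 -> 330
FD 3.7: (0,0) -> (3.204,-1.85) [heading=330, draw]
FD 5: (3.204,-1.85) -> (7.534,-4.35) [heading=330, draw]
LT 120: heading 330 -> 90
RT 120: heading 90 -> 330
Final: pos=(7.534,-4.35), heading=330, 2 segment(s) drawn

Segment lengths:
  seg 1: (0,0) -> (3.204,-1.85), length = 3.7
  seg 2: (3.204,-1.85) -> (7.534,-4.35), length = 5
Total = 8.7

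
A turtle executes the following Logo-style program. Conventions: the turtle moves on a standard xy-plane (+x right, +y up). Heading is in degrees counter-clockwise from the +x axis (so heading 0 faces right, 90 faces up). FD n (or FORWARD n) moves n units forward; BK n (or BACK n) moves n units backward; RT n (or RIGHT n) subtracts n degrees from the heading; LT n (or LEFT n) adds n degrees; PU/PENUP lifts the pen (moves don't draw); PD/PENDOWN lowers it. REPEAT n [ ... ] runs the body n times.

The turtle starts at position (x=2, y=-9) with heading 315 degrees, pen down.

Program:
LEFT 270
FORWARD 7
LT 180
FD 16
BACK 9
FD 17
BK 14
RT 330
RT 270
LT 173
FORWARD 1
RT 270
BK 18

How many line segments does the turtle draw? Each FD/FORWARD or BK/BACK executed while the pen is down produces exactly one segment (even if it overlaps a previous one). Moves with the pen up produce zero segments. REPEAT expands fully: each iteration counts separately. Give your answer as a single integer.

Executing turtle program step by step:
Start: pos=(2,-9), heading=315, pen down
LT 270: heading 315 -> 225
FD 7: (2,-9) -> (-2.95,-13.95) [heading=225, draw]
LT 180: heading 225 -> 45
FD 16: (-2.95,-13.95) -> (8.364,-2.636) [heading=45, draw]
BK 9: (8.364,-2.636) -> (2,-9) [heading=45, draw]
FD 17: (2,-9) -> (14.021,3.021) [heading=45, draw]
BK 14: (14.021,3.021) -> (4.121,-6.879) [heading=45, draw]
RT 330: heading 45 -> 75
RT 270: heading 75 -> 165
LT 173: heading 165 -> 338
FD 1: (4.121,-6.879) -> (5.049,-7.253) [heading=338, draw]
RT 270: heading 338 -> 68
BK 18: (5.049,-7.253) -> (-1.694,-23.943) [heading=68, draw]
Final: pos=(-1.694,-23.943), heading=68, 7 segment(s) drawn
Segments drawn: 7

Answer: 7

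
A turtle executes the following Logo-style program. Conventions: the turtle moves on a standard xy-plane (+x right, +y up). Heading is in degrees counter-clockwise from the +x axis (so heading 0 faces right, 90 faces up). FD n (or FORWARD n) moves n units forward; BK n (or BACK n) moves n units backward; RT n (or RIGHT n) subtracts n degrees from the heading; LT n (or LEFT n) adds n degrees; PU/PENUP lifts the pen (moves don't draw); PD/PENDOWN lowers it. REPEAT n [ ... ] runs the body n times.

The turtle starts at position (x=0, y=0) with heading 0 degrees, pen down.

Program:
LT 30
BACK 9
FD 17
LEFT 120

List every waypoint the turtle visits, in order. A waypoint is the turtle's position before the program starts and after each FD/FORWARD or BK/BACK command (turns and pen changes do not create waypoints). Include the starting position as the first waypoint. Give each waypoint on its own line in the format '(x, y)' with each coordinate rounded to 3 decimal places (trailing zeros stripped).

Executing turtle program step by step:
Start: pos=(0,0), heading=0, pen down
LT 30: heading 0 -> 30
BK 9: (0,0) -> (-7.794,-4.5) [heading=30, draw]
FD 17: (-7.794,-4.5) -> (6.928,4) [heading=30, draw]
LT 120: heading 30 -> 150
Final: pos=(6.928,4), heading=150, 2 segment(s) drawn
Waypoints (3 total):
(0, 0)
(-7.794, -4.5)
(6.928, 4)

Answer: (0, 0)
(-7.794, -4.5)
(6.928, 4)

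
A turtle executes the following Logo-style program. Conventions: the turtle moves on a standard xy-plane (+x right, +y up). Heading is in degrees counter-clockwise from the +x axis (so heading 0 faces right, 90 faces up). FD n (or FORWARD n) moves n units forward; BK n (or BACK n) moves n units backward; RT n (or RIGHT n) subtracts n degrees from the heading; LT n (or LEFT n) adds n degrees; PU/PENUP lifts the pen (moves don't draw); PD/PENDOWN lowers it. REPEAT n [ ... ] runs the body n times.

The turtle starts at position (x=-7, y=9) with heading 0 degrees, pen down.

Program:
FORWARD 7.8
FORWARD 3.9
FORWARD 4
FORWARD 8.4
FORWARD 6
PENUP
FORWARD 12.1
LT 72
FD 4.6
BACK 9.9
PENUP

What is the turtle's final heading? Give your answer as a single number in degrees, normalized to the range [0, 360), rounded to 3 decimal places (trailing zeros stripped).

Answer: 72

Derivation:
Executing turtle program step by step:
Start: pos=(-7,9), heading=0, pen down
FD 7.8: (-7,9) -> (0.8,9) [heading=0, draw]
FD 3.9: (0.8,9) -> (4.7,9) [heading=0, draw]
FD 4: (4.7,9) -> (8.7,9) [heading=0, draw]
FD 8.4: (8.7,9) -> (17.1,9) [heading=0, draw]
FD 6: (17.1,9) -> (23.1,9) [heading=0, draw]
PU: pen up
FD 12.1: (23.1,9) -> (35.2,9) [heading=0, move]
LT 72: heading 0 -> 72
FD 4.6: (35.2,9) -> (36.621,13.375) [heading=72, move]
BK 9.9: (36.621,13.375) -> (33.562,3.959) [heading=72, move]
PU: pen up
Final: pos=(33.562,3.959), heading=72, 5 segment(s) drawn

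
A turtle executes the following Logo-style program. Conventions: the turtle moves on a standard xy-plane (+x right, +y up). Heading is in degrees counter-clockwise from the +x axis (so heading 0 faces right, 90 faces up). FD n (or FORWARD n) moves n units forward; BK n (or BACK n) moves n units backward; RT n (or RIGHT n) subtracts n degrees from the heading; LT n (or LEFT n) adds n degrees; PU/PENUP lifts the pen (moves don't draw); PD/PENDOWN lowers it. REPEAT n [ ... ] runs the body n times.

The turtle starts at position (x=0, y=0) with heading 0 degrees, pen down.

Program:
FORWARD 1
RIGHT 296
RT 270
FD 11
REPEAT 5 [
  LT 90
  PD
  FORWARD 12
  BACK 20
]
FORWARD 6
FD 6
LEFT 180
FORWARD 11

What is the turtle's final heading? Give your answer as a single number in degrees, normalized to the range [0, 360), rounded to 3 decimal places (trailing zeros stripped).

Executing turtle program step by step:
Start: pos=(0,0), heading=0, pen down
FD 1: (0,0) -> (1,0) [heading=0, draw]
RT 296: heading 0 -> 64
RT 270: heading 64 -> 154
FD 11: (1,0) -> (-8.887,4.822) [heading=154, draw]
REPEAT 5 [
  -- iteration 1/5 --
  LT 90: heading 154 -> 244
  PD: pen down
  FD 12: (-8.887,4.822) -> (-14.147,-5.963) [heading=244, draw]
  BK 20: (-14.147,-5.963) -> (-5.38,12.012) [heading=244, draw]
  -- iteration 2/5 --
  LT 90: heading 244 -> 334
  PD: pen down
  FD 12: (-5.38,12.012) -> (5.406,6.752) [heading=334, draw]
  BK 20: (5.406,6.752) -> (-12.57,15.519) [heading=334, draw]
  -- iteration 3/5 --
  LT 90: heading 334 -> 64
  PD: pen down
  FD 12: (-12.57,15.519) -> (-7.31,26.305) [heading=64, draw]
  BK 20: (-7.31,26.305) -> (-16.077,8.329) [heading=64, draw]
  -- iteration 4/5 --
  LT 90: heading 64 -> 154
  PD: pen down
  FD 12: (-16.077,8.329) -> (-26.863,13.59) [heading=154, draw]
  BK 20: (-26.863,13.59) -> (-8.887,4.822) [heading=154, draw]
  -- iteration 5/5 --
  LT 90: heading 154 -> 244
  PD: pen down
  FD 12: (-8.887,4.822) -> (-14.147,-5.963) [heading=244, draw]
  BK 20: (-14.147,-5.963) -> (-5.38,12.012) [heading=244, draw]
]
FD 6: (-5.38,12.012) -> (-8.01,6.62) [heading=244, draw]
FD 6: (-8.01,6.62) -> (-10.64,1.227) [heading=244, draw]
LT 180: heading 244 -> 64
FD 11: (-10.64,1.227) -> (-5.818,11.114) [heading=64, draw]
Final: pos=(-5.818,11.114), heading=64, 15 segment(s) drawn

Answer: 64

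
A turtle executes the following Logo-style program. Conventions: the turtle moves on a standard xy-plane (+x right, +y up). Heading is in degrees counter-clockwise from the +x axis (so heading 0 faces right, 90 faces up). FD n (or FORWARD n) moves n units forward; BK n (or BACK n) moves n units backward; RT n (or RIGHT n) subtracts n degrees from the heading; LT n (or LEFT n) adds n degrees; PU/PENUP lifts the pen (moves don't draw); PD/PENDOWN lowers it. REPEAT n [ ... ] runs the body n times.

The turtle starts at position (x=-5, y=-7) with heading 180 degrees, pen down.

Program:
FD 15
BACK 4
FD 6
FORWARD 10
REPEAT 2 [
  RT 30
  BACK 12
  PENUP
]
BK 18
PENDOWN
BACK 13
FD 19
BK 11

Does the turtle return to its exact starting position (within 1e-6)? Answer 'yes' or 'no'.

Executing turtle program step by step:
Start: pos=(-5,-7), heading=180, pen down
FD 15: (-5,-7) -> (-20,-7) [heading=180, draw]
BK 4: (-20,-7) -> (-16,-7) [heading=180, draw]
FD 6: (-16,-7) -> (-22,-7) [heading=180, draw]
FD 10: (-22,-7) -> (-32,-7) [heading=180, draw]
REPEAT 2 [
  -- iteration 1/2 --
  RT 30: heading 180 -> 150
  BK 12: (-32,-7) -> (-21.608,-13) [heading=150, draw]
  PU: pen up
  -- iteration 2/2 --
  RT 30: heading 150 -> 120
  BK 12: (-21.608,-13) -> (-15.608,-23.392) [heading=120, move]
  PU: pen up
]
BK 18: (-15.608,-23.392) -> (-6.608,-38.981) [heading=120, move]
PD: pen down
BK 13: (-6.608,-38.981) -> (-0.108,-50.239) [heading=120, draw]
FD 19: (-0.108,-50.239) -> (-9.608,-33.785) [heading=120, draw]
BK 11: (-9.608,-33.785) -> (-4.108,-43.311) [heading=120, draw]
Final: pos=(-4.108,-43.311), heading=120, 8 segment(s) drawn

Start position: (-5, -7)
Final position: (-4.108, -43.311)
Distance = 36.322; >= 1e-6 -> NOT closed

Answer: no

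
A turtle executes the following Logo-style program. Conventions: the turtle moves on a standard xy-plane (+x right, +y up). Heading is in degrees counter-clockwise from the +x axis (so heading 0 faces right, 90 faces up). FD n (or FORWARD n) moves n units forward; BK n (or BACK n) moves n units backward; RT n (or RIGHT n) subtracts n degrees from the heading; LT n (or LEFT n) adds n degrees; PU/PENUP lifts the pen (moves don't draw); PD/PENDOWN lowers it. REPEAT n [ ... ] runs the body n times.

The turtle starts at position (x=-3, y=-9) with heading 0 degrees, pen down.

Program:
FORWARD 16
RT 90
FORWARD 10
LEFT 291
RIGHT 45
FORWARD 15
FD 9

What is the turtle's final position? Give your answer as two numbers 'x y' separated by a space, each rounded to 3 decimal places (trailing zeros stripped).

Answer: -8.925 -9.238

Derivation:
Executing turtle program step by step:
Start: pos=(-3,-9), heading=0, pen down
FD 16: (-3,-9) -> (13,-9) [heading=0, draw]
RT 90: heading 0 -> 270
FD 10: (13,-9) -> (13,-19) [heading=270, draw]
LT 291: heading 270 -> 201
RT 45: heading 201 -> 156
FD 15: (13,-19) -> (-0.703,-12.899) [heading=156, draw]
FD 9: (-0.703,-12.899) -> (-8.925,-9.238) [heading=156, draw]
Final: pos=(-8.925,-9.238), heading=156, 4 segment(s) drawn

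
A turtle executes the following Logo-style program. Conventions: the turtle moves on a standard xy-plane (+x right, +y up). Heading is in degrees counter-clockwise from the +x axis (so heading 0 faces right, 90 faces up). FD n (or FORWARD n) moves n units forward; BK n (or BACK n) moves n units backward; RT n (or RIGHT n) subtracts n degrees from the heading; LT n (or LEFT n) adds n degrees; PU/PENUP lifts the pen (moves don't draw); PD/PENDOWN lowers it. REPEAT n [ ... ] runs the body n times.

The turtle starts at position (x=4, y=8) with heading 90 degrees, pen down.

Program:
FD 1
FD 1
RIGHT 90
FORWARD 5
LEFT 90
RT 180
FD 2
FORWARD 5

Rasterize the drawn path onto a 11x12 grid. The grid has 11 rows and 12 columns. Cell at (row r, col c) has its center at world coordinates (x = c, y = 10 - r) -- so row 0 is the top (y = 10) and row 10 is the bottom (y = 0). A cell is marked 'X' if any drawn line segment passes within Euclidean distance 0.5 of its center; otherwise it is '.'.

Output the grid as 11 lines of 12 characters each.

Segment 0: (4,8) -> (4,9)
Segment 1: (4,9) -> (4,10)
Segment 2: (4,10) -> (9,10)
Segment 3: (9,10) -> (9,8)
Segment 4: (9,8) -> (9,3)

Answer: ....XXXXXX..
....X....X..
....X....X..
.........X..
.........X..
.........X..
.........X..
.........X..
............
............
............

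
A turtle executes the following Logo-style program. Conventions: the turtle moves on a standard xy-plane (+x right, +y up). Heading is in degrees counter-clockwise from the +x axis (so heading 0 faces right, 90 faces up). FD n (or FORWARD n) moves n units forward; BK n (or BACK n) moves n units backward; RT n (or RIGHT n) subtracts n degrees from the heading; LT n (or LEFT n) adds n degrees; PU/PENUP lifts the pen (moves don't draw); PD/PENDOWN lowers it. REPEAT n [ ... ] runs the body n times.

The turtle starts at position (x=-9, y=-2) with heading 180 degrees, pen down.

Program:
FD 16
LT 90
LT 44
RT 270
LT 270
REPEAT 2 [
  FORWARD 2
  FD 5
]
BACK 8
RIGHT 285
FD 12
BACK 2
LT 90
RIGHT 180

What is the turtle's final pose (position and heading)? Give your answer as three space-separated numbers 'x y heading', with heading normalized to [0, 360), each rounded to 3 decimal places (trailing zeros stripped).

Executing turtle program step by step:
Start: pos=(-9,-2), heading=180, pen down
FD 16: (-9,-2) -> (-25,-2) [heading=180, draw]
LT 90: heading 180 -> 270
LT 44: heading 270 -> 314
RT 270: heading 314 -> 44
LT 270: heading 44 -> 314
REPEAT 2 [
  -- iteration 1/2 --
  FD 2: (-25,-2) -> (-23.611,-3.439) [heading=314, draw]
  FD 5: (-23.611,-3.439) -> (-20.137,-7.035) [heading=314, draw]
  -- iteration 2/2 --
  FD 2: (-20.137,-7.035) -> (-18.748,-8.474) [heading=314, draw]
  FD 5: (-18.748,-8.474) -> (-15.275,-12.071) [heading=314, draw]
]
BK 8: (-15.275,-12.071) -> (-20.832,-6.316) [heading=314, draw]
RT 285: heading 314 -> 29
FD 12: (-20.832,-6.316) -> (-10.337,-0.498) [heading=29, draw]
BK 2: (-10.337,-0.498) -> (-12.086,-1.468) [heading=29, draw]
LT 90: heading 29 -> 119
RT 180: heading 119 -> 299
Final: pos=(-12.086,-1.468), heading=299, 8 segment(s) drawn

Answer: -12.086 -1.468 299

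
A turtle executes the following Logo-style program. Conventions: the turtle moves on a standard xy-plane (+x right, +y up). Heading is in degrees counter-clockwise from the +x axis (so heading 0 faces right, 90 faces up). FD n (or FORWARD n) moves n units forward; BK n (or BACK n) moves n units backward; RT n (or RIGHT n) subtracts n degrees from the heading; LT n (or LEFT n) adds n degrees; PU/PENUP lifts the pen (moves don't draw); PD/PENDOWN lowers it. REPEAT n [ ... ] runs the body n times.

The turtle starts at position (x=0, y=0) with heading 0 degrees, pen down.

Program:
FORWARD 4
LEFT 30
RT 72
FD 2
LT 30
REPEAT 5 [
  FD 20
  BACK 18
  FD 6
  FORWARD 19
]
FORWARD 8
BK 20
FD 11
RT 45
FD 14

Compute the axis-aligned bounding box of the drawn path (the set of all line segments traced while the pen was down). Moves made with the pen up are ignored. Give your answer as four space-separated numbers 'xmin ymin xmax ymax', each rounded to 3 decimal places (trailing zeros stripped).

Answer: 0 -40.94 145.361 0

Derivation:
Executing turtle program step by step:
Start: pos=(0,0), heading=0, pen down
FD 4: (0,0) -> (4,0) [heading=0, draw]
LT 30: heading 0 -> 30
RT 72: heading 30 -> 318
FD 2: (4,0) -> (5.486,-1.338) [heading=318, draw]
LT 30: heading 318 -> 348
REPEAT 5 [
  -- iteration 1/5 --
  FD 20: (5.486,-1.338) -> (25.049,-5.496) [heading=348, draw]
  BK 18: (25.049,-5.496) -> (7.443,-1.754) [heading=348, draw]
  FD 6: (7.443,-1.754) -> (13.311,-3.002) [heading=348, draw]
  FD 19: (13.311,-3.002) -> (31.896,-6.952) [heading=348, draw]
  -- iteration 2/5 --
  FD 20: (31.896,-6.952) -> (51.459,-11.11) [heading=348, draw]
  BK 18: (51.459,-11.11) -> (33.853,-7.368) [heading=348, draw]
  FD 6: (33.853,-7.368) -> (39.721,-8.615) [heading=348, draw]
  FD 19: (39.721,-8.615) -> (58.306,-12.565) [heading=348, draw]
  -- iteration 3/5 --
  FD 20: (58.306,-12.565) -> (77.869,-16.724) [heading=348, draw]
  BK 18: (77.869,-16.724) -> (60.263,-12.981) [heading=348, draw]
  FD 6: (60.263,-12.981) -> (66.131,-14.229) [heading=348, draw]
  FD 19: (66.131,-14.229) -> (84.716,-18.179) [heading=348, draw]
  -- iteration 4/5 --
  FD 20: (84.716,-18.179) -> (104.279,-22.337) [heading=348, draw]
  BK 18: (104.279,-22.337) -> (86.673,-18.595) [heading=348, draw]
  FD 6: (86.673,-18.595) -> (92.541,-19.842) [heading=348, draw]
  FD 19: (92.541,-19.842) -> (111.126,-23.793) [heading=348, draw]
  -- iteration 5/5 --
  FD 20: (111.126,-23.793) -> (130.689,-27.951) [heading=348, draw]
  BK 18: (130.689,-27.951) -> (113.083,-24.209) [heading=348, draw]
  FD 6: (113.083,-24.209) -> (118.951,-25.456) [heading=348, draw]
  FD 19: (118.951,-25.456) -> (137.536,-29.406) [heading=348, draw]
]
FD 8: (137.536,-29.406) -> (145.361,-31.07) [heading=348, draw]
BK 20: (145.361,-31.07) -> (125.798,-26.911) [heading=348, draw]
FD 11: (125.798,-26.911) -> (136.558,-29.198) [heading=348, draw]
RT 45: heading 348 -> 303
FD 14: (136.558,-29.198) -> (144.183,-40.94) [heading=303, draw]
Final: pos=(144.183,-40.94), heading=303, 26 segment(s) drawn

Segment endpoints: x in {0, 4, 5.486, 7.443, 13.311, 25.049, 31.896, 33.853, 39.721, 51.459, 58.306, 60.263, 66.131, 77.869, 84.716, 86.673, 92.541, 104.279, 111.126, 113.083, 118.951, 125.798, 130.689, 136.558, 137.536, 144.183, 145.361}, y in {-40.94, -31.07, -29.406, -29.198, -27.951, -26.911, -25.456, -24.209, -23.793, -22.337, -19.842, -18.595, -18.179, -16.724, -14.229, -12.981, -12.565, -11.11, -8.615, -7.368, -6.952, -5.496, -3.002, -1.754, -1.338, 0}
xmin=0, ymin=-40.94, xmax=145.361, ymax=0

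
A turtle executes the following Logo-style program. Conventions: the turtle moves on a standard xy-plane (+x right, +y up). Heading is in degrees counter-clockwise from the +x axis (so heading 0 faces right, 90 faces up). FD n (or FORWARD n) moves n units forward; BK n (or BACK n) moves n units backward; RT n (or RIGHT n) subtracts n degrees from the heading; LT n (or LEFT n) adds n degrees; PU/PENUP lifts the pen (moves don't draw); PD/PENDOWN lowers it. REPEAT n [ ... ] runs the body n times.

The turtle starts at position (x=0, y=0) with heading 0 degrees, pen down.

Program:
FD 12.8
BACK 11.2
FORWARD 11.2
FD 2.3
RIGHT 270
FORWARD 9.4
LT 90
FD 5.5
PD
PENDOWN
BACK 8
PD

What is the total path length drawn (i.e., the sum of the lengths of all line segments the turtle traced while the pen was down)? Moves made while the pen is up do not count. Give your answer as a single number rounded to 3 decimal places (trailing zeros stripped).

Executing turtle program step by step:
Start: pos=(0,0), heading=0, pen down
FD 12.8: (0,0) -> (12.8,0) [heading=0, draw]
BK 11.2: (12.8,0) -> (1.6,0) [heading=0, draw]
FD 11.2: (1.6,0) -> (12.8,0) [heading=0, draw]
FD 2.3: (12.8,0) -> (15.1,0) [heading=0, draw]
RT 270: heading 0 -> 90
FD 9.4: (15.1,0) -> (15.1,9.4) [heading=90, draw]
LT 90: heading 90 -> 180
FD 5.5: (15.1,9.4) -> (9.6,9.4) [heading=180, draw]
PD: pen down
PD: pen down
BK 8: (9.6,9.4) -> (17.6,9.4) [heading=180, draw]
PD: pen down
Final: pos=(17.6,9.4), heading=180, 7 segment(s) drawn

Segment lengths:
  seg 1: (0,0) -> (12.8,0), length = 12.8
  seg 2: (12.8,0) -> (1.6,0), length = 11.2
  seg 3: (1.6,0) -> (12.8,0), length = 11.2
  seg 4: (12.8,0) -> (15.1,0), length = 2.3
  seg 5: (15.1,0) -> (15.1,9.4), length = 9.4
  seg 6: (15.1,9.4) -> (9.6,9.4), length = 5.5
  seg 7: (9.6,9.4) -> (17.6,9.4), length = 8
Total = 60.4

Answer: 60.4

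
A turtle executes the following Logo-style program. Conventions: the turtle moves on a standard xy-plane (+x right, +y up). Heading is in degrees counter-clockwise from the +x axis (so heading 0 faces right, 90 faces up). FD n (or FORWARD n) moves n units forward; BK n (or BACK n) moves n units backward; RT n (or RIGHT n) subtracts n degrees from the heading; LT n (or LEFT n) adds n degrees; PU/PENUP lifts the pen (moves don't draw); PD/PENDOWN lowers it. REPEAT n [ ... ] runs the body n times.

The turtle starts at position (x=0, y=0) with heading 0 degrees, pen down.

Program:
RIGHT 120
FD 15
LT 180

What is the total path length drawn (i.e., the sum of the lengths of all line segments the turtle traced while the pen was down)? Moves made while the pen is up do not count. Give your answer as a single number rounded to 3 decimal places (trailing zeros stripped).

Executing turtle program step by step:
Start: pos=(0,0), heading=0, pen down
RT 120: heading 0 -> 240
FD 15: (0,0) -> (-7.5,-12.99) [heading=240, draw]
LT 180: heading 240 -> 60
Final: pos=(-7.5,-12.99), heading=60, 1 segment(s) drawn

Segment lengths:
  seg 1: (0,0) -> (-7.5,-12.99), length = 15
Total = 15

Answer: 15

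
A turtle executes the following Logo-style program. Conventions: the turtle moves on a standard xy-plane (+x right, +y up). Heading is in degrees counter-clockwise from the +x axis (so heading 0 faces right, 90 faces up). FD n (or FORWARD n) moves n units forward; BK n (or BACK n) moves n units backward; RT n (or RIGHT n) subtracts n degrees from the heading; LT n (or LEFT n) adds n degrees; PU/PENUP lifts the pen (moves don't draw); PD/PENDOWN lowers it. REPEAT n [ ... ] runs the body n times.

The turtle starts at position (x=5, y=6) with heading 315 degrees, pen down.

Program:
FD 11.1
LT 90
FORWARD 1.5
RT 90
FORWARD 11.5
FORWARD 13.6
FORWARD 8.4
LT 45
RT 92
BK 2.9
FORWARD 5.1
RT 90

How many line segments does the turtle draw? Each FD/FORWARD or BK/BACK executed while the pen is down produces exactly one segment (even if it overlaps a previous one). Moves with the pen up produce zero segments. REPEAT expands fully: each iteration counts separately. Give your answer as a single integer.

Executing turtle program step by step:
Start: pos=(5,6), heading=315, pen down
FD 11.1: (5,6) -> (12.849,-1.849) [heading=315, draw]
LT 90: heading 315 -> 45
FD 1.5: (12.849,-1.849) -> (13.91,-0.788) [heading=45, draw]
RT 90: heading 45 -> 315
FD 11.5: (13.91,-0.788) -> (22.041,-8.92) [heading=315, draw]
FD 13.6: (22.041,-8.92) -> (31.658,-18.537) [heading=315, draw]
FD 8.4: (31.658,-18.537) -> (37.598,-24.476) [heading=315, draw]
LT 45: heading 315 -> 0
RT 92: heading 0 -> 268
BK 2.9: (37.598,-24.476) -> (37.699,-21.578) [heading=268, draw]
FD 5.1: (37.699,-21.578) -> (37.521,-26.675) [heading=268, draw]
RT 90: heading 268 -> 178
Final: pos=(37.521,-26.675), heading=178, 7 segment(s) drawn
Segments drawn: 7

Answer: 7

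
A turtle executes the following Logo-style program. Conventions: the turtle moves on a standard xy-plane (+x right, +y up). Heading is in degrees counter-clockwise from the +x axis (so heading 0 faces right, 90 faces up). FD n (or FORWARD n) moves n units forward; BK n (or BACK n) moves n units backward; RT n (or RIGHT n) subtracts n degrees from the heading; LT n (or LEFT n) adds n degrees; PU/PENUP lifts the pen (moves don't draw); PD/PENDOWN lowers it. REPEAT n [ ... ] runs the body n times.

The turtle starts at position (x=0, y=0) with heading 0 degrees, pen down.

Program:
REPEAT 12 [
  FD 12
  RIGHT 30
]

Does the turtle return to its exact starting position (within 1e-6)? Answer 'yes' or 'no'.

Answer: yes

Derivation:
Executing turtle program step by step:
Start: pos=(0,0), heading=0, pen down
REPEAT 12 [
  -- iteration 1/12 --
  FD 12: (0,0) -> (12,0) [heading=0, draw]
  RT 30: heading 0 -> 330
  -- iteration 2/12 --
  FD 12: (12,0) -> (22.392,-6) [heading=330, draw]
  RT 30: heading 330 -> 300
  -- iteration 3/12 --
  FD 12: (22.392,-6) -> (28.392,-16.392) [heading=300, draw]
  RT 30: heading 300 -> 270
  -- iteration 4/12 --
  FD 12: (28.392,-16.392) -> (28.392,-28.392) [heading=270, draw]
  RT 30: heading 270 -> 240
  -- iteration 5/12 --
  FD 12: (28.392,-28.392) -> (22.392,-38.785) [heading=240, draw]
  RT 30: heading 240 -> 210
  -- iteration 6/12 --
  FD 12: (22.392,-38.785) -> (12,-44.785) [heading=210, draw]
  RT 30: heading 210 -> 180
  -- iteration 7/12 --
  FD 12: (12,-44.785) -> (0,-44.785) [heading=180, draw]
  RT 30: heading 180 -> 150
  -- iteration 8/12 --
  FD 12: (0,-44.785) -> (-10.392,-38.785) [heading=150, draw]
  RT 30: heading 150 -> 120
  -- iteration 9/12 --
  FD 12: (-10.392,-38.785) -> (-16.392,-28.392) [heading=120, draw]
  RT 30: heading 120 -> 90
  -- iteration 10/12 --
  FD 12: (-16.392,-28.392) -> (-16.392,-16.392) [heading=90, draw]
  RT 30: heading 90 -> 60
  -- iteration 11/12 --
  FD 12: (-16.392,-16.392) -> (-10.392,-6) [heading=60, draw]
  RT 30: heading 60 -> 30
  -- iteration 12/12 --
  FD 12: (-10.392,-6) -> (0,0) [heading=30, draw]
  RT 30: heading 30 -> 0
]
Final: pos=(0,0), heading=0, 12 segment(s) drawn

Start position: (0, 0)
Final position: (0, 0)
Distance = 0; < 1e-6 -> CLOSED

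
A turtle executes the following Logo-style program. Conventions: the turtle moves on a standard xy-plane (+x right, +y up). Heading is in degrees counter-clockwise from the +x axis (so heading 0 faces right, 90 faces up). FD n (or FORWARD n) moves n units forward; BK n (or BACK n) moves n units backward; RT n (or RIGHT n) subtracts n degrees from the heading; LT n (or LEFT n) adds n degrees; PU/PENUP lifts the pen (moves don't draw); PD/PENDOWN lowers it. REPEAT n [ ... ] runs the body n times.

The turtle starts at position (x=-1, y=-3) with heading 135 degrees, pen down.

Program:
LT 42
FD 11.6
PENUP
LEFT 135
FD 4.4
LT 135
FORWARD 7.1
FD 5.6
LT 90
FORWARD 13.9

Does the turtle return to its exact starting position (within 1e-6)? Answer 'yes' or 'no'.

Answer: no

Derivation:
Executing turtle program step by step:
Start: pos=(-1,-3), heading=135, pen down
LT 42: heading 135 -> 177
FD 11.6: (-1,-3) -> (-12.584,-2.393) [heading=177, draw]
PU: pen up
LT 135: heading 177 -> 312
FD 4.4: (-12.584,-2.393) -> (-9.64,-5.663) [heading=312, move]
LT 135: heading 312 -> 87
FD 7.1: (-9.64,-5.663) -> (-9.268,1.428) [heading=87, move]
FD 5.6: (-9.268,1.428) -> (-8.975,7.02) [heading=87, move]
LT 90: heading 87 -> 177
FD 13.9: (-8.975,7.02) -> (-22.856,7.747) [heading=177, move]
Final: pos=(-22.856,7.747), heading=177, 1 segment(s) drawn

Start position: (-1, -3)
Final position: (-22.856, 7.747)
Distance = 24.356; >= 1e-6 -> NOT closed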